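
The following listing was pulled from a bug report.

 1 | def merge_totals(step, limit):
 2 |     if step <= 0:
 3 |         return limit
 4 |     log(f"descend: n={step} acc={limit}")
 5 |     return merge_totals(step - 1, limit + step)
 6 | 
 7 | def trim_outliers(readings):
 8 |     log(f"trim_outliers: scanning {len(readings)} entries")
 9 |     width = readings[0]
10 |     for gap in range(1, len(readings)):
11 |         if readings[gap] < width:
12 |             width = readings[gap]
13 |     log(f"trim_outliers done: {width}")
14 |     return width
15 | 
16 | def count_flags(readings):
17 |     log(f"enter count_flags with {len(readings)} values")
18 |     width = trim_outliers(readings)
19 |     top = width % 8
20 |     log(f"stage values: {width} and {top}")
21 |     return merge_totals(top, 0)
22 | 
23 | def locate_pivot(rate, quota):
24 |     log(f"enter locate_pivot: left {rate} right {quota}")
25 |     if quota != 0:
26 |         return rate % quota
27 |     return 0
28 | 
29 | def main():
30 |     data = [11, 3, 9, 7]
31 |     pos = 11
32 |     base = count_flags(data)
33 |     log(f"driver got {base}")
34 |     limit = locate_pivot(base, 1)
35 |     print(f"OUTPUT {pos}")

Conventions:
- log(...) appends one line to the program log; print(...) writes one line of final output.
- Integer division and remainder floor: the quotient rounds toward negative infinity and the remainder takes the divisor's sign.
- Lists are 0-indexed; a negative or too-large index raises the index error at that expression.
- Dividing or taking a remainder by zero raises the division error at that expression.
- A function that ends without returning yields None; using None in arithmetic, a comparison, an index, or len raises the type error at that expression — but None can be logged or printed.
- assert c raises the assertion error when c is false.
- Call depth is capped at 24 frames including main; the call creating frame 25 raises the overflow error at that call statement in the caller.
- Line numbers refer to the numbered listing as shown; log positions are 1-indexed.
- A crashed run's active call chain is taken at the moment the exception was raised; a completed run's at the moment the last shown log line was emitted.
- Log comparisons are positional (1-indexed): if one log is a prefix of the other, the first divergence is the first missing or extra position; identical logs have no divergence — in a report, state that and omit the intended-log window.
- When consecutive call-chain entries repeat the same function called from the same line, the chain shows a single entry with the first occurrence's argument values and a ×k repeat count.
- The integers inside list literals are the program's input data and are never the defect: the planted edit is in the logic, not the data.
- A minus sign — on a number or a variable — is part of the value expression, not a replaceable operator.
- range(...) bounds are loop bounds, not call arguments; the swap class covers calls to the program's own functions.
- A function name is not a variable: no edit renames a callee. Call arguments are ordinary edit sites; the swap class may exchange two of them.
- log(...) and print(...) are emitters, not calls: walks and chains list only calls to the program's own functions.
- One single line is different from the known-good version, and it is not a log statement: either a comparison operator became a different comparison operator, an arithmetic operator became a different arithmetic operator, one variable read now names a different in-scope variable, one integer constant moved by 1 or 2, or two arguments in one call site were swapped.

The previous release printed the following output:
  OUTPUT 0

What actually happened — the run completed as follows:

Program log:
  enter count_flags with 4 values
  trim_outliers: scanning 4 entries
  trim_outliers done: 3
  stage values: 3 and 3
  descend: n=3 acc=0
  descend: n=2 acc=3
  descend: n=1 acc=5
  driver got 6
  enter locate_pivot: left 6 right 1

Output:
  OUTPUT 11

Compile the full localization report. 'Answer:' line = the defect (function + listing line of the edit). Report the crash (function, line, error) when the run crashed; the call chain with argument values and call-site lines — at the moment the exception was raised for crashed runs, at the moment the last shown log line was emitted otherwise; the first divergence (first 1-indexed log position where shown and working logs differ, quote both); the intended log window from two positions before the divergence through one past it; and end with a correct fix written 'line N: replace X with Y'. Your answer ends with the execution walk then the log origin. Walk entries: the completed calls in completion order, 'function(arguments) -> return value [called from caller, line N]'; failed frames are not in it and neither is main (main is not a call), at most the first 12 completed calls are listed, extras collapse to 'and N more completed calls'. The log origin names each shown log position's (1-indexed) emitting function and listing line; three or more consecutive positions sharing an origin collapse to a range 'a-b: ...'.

Answer: the defect is in main at line 35.
Key observation: Nothing in the log betrays the bug — only the output does.
Call chain: main -> locate_pivot(6, 1) (called at line 34).
First divergence: none; the two logs match at every position.
Execution walk:
  trim_outliers([11, 3, 9, 7]) -> 3  [called from count_flags, line 18]
  merge_totals(0, 6) -> 6  [called from merge_totals, line 5]
  merge_totals(1, 5) -> 6  [called from merge_totals, line 5]
  merge_totals(2, 3) -> 6  [called from merge_totals, line 5]
  merge_totals(3, 0) -> 6  [called from count_flags, line 21]
  count_flags([11, 3, 9, 7]) -> 6  [called from main, line 32]
  locate_pivot(6, 1) -> 0  [called from main, line 34]
Log origins:
  1: from count_flags, line 17
  2: from trim_outliers, line 8
  3: from trim_outliers, line 13
  4: from count_flags, line 20
  5-7: from merge_totals, line 4
  8: from main, line 33
  9: from locate_pivot, line 24
A correct fix: line 35: replace `pos` with `limit`.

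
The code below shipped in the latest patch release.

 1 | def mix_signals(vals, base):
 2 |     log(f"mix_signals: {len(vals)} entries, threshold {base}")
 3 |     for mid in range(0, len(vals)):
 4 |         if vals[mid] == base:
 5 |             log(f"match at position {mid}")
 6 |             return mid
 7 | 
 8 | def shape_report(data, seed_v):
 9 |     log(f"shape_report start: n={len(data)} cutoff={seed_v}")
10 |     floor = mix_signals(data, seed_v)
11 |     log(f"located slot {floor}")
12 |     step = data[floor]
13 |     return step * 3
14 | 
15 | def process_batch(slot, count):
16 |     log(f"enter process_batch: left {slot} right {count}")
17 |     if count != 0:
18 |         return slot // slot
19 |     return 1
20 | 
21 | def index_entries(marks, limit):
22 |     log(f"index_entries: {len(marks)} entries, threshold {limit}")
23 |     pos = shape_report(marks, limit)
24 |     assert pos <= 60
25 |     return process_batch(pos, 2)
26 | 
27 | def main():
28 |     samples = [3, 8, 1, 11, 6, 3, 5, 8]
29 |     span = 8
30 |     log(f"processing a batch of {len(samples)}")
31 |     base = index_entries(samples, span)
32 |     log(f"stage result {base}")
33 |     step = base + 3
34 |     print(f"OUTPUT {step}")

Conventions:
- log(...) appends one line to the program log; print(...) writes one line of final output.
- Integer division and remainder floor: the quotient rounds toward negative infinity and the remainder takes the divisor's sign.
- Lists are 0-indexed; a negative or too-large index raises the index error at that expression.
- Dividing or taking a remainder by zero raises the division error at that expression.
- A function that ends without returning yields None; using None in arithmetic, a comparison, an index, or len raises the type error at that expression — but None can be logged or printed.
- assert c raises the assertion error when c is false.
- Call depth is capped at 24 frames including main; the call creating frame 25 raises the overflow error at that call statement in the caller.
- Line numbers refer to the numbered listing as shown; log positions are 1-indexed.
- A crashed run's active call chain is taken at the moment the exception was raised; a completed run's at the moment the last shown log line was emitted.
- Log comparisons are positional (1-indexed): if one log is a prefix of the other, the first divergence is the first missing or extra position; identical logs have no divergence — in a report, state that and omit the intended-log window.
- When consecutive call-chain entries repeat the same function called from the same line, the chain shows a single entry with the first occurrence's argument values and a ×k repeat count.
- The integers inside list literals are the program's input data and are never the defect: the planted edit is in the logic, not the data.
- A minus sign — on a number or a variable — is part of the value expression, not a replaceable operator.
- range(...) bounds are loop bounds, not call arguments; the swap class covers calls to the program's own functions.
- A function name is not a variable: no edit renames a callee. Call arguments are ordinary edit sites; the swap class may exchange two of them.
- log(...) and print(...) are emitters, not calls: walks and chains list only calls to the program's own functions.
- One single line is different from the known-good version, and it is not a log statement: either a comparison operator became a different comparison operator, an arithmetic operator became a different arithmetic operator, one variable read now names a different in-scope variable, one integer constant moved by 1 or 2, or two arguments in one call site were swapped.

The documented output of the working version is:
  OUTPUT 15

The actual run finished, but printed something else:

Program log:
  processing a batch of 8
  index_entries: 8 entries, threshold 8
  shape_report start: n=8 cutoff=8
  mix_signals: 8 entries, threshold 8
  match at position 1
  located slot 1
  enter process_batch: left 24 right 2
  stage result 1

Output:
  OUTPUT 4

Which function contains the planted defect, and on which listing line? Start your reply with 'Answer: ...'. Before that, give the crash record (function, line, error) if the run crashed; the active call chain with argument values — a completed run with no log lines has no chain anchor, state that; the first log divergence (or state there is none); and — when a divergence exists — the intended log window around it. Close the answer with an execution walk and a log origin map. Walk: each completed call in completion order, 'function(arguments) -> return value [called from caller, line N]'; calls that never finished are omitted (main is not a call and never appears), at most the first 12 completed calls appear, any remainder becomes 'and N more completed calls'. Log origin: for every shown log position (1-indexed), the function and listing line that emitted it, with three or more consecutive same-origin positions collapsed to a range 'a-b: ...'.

Answer: the defect is in process_batch at line 18.
Key observation: At log position 8 the runs split — shown 'stage result 1', but the working version logs 'stage result 12'.
Call chain: main.
First divergence: at position 8 the run shows 'stage result 1' where the working version logs 'stage result 12'.
Intended log window:
  6: located slot 1
  7: enter process_batch: left 24 right 2
  8: stage result 12
Execution walk:
  mix_signals([3, 8, 1, 11, 6, 3, 5, 8], 8) -> 1  [called from shape_report, line 10]
  shape_report([3, 8, 1, 11, 6, 3, 5, 8], 8) -> 24  [called from index_entries, line 23]
  process_batch(24, 2) -> 1  [called from index_entries, line 25]
  index_entries([3, 8, 1, 11, 6, 3, 5, 8], 8) -> 1  [called from main, line 31]
Origin of each log line:
  1: logged in main at line 30
  2: logged in index_entries at line 22
  3: logged in shape_report at line 9
  4: logged in mix_signals at line 2
  5: logged in mix_signals at line 5
  6: logged in shape_report at line 11
  7: logged in process_batch at line 16
  8: logged in main at line 32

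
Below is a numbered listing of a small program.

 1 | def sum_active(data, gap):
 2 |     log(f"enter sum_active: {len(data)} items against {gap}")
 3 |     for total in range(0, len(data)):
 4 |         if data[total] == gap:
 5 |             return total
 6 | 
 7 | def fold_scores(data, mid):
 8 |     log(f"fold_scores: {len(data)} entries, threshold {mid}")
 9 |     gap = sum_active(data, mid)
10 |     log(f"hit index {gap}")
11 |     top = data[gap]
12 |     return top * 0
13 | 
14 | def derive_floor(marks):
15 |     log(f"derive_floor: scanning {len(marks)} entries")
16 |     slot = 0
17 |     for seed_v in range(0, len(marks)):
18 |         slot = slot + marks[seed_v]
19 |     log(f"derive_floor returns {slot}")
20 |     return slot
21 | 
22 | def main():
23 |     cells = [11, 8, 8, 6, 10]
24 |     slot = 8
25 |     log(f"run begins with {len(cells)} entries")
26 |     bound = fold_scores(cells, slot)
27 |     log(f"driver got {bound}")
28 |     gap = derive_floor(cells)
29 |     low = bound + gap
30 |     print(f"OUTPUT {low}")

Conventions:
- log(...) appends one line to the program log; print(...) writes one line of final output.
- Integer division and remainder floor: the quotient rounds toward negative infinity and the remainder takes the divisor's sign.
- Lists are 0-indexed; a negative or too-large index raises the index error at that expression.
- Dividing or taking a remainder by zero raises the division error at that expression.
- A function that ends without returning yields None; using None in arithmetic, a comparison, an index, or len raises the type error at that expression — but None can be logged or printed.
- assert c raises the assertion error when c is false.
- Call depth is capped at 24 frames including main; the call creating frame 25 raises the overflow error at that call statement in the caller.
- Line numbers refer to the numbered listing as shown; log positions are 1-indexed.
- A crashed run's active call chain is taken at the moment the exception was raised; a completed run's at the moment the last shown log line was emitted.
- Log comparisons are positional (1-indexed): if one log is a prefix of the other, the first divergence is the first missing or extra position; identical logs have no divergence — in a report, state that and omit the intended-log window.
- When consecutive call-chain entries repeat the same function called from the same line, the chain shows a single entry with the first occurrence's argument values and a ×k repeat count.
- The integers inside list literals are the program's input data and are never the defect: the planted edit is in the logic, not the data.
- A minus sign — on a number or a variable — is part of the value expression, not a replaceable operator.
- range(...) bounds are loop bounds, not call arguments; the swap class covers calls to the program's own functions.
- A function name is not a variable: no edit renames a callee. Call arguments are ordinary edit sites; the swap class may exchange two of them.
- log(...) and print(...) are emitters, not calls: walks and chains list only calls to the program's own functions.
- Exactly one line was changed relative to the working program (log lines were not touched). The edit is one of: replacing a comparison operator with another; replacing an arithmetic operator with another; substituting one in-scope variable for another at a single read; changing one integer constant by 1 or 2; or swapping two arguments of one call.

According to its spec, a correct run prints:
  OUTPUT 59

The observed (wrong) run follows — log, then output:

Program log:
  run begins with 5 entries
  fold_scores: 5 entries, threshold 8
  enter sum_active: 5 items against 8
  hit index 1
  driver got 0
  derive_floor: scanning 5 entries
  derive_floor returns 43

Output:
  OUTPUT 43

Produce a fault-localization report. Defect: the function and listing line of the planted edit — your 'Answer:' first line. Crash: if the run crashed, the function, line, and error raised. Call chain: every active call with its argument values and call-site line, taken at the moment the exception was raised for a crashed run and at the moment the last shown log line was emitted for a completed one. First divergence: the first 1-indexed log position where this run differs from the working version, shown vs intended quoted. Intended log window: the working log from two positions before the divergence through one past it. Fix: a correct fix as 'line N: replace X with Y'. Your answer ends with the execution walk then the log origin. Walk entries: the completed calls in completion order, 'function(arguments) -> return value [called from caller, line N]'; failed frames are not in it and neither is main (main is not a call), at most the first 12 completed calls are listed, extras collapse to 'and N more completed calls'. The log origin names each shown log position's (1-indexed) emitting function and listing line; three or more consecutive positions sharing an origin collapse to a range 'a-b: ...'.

Answer: the defect is in fold_scores at line 12.
Key fact: Everything matches until log position 5, which reads 'driver got 0' in place of 'driver got 16'.
Call chain: main -> derive_floor([11, 8, 8, 6, 10]) (called at line 28).
First divergence: position 5 — the shown line 'driver got 0' should read 'driver got 16'.
Intended log window:
  3: enter sum_active: 5 items against 8
  4: hit index 1
  5: driver got 16
  6: derive_floor: scanning 5 entries
Execution walk:
  sum_active([11, 8, 8, 6, 10], 8) -> 1  [called from fold_scores, line 9]
  fold_scores([11, 8, 8, 6, 10], 8) -> 0  [called from main, line 26]
  derive_floor([11, 8, 8, 6, 10]) -> 43  [called from main, line 28]
Log line origins:
  1: emitted by main (line 25)
  2: emitted by fold_scores (line 8)
  3: emitted by sum_active (line 2)
  4: emitted by fold_scores (line 10)
  5: emitted by main (line 27)
  6: emitted by derive_floor (line 15)
  7: emitted by derive_floor (line 19)
A correct fix: line 12: replace `0` with `2`.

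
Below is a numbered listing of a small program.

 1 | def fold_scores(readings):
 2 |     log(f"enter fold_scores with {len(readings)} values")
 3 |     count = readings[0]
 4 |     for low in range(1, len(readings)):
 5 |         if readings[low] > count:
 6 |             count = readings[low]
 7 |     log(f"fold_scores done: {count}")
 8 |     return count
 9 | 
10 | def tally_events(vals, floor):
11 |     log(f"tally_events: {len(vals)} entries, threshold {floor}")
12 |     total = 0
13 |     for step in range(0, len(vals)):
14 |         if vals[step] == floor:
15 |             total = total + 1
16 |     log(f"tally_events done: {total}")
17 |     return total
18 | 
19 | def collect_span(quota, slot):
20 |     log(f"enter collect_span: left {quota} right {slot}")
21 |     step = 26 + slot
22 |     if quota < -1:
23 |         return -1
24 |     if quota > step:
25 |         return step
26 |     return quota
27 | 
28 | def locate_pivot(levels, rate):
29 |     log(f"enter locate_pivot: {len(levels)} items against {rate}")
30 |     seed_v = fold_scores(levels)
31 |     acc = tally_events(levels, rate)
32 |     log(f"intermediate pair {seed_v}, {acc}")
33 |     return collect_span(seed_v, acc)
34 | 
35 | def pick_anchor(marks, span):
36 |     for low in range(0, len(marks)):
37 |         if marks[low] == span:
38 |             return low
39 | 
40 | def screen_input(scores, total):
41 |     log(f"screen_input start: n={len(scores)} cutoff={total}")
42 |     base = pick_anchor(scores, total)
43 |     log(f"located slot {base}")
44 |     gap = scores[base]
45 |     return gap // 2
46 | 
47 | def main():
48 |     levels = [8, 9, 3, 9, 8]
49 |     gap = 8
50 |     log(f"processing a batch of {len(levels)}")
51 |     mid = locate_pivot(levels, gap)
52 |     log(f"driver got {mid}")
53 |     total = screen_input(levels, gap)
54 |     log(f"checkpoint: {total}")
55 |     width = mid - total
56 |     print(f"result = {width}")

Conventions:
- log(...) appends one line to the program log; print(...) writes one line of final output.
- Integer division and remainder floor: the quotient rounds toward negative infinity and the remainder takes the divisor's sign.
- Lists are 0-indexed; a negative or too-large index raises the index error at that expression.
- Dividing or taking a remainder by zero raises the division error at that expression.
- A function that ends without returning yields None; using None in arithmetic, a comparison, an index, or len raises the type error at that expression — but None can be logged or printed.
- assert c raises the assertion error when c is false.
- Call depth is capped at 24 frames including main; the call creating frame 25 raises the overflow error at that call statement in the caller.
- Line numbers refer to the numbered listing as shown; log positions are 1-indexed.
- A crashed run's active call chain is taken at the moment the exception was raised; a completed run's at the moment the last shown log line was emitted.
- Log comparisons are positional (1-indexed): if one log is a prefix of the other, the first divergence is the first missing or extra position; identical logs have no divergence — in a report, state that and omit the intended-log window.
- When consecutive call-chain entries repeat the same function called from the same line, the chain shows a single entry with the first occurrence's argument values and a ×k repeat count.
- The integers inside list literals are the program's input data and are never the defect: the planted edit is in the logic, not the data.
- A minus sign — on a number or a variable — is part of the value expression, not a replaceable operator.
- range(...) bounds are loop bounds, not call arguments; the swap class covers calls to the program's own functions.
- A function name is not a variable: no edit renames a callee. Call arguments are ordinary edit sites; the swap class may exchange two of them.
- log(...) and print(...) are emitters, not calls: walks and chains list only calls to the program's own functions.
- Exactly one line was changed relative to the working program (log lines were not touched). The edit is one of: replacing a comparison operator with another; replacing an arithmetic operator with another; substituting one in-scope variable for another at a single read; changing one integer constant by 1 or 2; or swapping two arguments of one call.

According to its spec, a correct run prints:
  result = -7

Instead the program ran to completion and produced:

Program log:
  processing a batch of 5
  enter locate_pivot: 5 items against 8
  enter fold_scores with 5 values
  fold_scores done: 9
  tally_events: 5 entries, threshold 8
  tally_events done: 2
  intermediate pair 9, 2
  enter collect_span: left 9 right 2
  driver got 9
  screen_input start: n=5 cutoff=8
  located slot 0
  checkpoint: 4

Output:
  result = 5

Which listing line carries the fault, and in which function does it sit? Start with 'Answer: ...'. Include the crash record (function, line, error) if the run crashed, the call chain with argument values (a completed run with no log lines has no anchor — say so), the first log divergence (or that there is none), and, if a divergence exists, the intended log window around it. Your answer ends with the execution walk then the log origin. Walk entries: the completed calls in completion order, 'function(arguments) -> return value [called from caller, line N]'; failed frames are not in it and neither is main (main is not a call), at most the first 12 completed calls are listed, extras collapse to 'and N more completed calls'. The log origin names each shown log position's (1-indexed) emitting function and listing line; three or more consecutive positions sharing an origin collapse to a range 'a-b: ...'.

Answer: the defect is in screen_input at line 45.
Key observation: At log position 12 the runs split — shown 'checkpoint: 4', but the working version logs 'checkpoint: 16'.
Call chain: main.
First divergence: at position 12 the run shows 'checkpoint: 4' where the working version logs 'checkpoint: 16'.
Intended log window:
  10: screen_input start: n=5 cutoff=8
  11: located slot 0
  12: checkpoint: 16
Execution walk:
  fold_scores([8, 9, 3, 9, 8]) -> 9  [called from locate_pivot, line 30]
  tally_events([8, 9, 3, 9, 8], 8) -> 2  [called from locate_pivot, line 31]
  collect_span(9, 2) -> 9  [called from locate_pivot, line 33]
  locate_pivot([8, 9, 3, 9, 8], 8) -> 9  [called from main, line 51]
  pick_anchor([8, 9, 3, 9, 8], 8) -> 0  [called from screen_input, line 42]
  screen_input([8, 9, 3, 9, 8], 8) -> 4  [called from main, line 53]
Log origins:
  1: emitted by main (line 50)
  2: emitted by locate_pivot (line 29)
  3: emitted by fold_scores (line 2)
  4: emitted by fold_scores (line 7)
  5: emitted by tally_events (line 11)
  6: emitted by tally_events (line 16)
  7: emitted by locate_pivot (line 32)
  8: emitted by collect_span (line 20)
  9: emitted by main (line 52)
  10: emitted by screen_input (line 41)
  11: emitted by screen_input (line 43)
  12: emitted by main (line 54)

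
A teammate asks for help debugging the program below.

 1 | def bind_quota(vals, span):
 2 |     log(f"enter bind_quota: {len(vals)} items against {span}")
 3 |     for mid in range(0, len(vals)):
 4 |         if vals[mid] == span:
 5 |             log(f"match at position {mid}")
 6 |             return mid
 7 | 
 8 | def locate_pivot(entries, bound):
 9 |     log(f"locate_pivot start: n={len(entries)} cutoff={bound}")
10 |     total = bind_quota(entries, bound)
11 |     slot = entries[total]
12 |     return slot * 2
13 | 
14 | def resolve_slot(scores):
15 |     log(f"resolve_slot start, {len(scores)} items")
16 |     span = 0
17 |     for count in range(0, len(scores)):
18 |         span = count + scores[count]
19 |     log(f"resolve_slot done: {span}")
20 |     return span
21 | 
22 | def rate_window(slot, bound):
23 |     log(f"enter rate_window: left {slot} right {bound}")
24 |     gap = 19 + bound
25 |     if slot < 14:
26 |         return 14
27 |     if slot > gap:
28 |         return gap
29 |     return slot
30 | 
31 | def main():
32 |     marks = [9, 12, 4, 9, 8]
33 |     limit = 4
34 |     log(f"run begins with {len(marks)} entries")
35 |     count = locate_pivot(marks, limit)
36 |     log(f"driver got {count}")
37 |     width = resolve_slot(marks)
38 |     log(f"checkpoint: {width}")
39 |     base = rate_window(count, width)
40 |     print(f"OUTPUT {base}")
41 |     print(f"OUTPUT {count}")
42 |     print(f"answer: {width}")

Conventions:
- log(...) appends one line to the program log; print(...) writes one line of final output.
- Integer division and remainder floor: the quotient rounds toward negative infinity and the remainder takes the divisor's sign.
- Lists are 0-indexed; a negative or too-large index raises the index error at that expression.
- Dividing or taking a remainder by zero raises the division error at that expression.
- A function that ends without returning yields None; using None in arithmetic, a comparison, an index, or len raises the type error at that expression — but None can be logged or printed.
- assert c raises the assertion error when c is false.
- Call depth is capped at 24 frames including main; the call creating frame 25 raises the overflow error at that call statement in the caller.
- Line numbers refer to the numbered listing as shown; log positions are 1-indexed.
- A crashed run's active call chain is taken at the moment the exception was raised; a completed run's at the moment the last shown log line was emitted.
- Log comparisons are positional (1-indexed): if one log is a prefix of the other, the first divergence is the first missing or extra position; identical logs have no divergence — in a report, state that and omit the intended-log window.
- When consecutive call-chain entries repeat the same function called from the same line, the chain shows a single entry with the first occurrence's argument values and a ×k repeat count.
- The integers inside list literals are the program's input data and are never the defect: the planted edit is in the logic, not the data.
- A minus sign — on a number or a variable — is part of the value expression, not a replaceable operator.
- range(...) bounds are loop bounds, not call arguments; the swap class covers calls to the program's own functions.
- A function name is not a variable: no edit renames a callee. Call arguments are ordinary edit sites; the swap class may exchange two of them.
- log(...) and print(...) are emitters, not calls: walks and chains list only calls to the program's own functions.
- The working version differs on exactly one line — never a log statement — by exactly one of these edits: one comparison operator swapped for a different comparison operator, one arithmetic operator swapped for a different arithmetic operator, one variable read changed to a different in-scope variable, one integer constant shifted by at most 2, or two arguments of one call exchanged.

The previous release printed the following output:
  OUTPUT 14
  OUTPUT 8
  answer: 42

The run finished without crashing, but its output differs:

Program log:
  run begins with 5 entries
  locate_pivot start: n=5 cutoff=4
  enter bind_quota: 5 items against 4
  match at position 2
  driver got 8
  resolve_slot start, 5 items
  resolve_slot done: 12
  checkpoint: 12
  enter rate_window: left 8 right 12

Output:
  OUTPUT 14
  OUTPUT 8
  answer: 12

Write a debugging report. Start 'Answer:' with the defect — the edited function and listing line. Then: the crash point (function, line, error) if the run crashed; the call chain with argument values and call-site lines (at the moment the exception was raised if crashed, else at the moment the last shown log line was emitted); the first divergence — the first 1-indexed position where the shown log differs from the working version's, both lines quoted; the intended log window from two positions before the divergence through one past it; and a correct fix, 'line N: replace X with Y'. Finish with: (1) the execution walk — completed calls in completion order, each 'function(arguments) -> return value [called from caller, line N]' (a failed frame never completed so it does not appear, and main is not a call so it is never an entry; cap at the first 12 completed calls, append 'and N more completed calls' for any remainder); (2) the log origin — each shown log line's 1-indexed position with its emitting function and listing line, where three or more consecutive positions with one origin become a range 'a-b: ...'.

Answer: the defect is in resolve_slot at line 18.
Key fact: Log line 7 is where behavior first shows: 'resolve_slot done: 12' appears instead of 'resolve_slot done: 42'.
Call chain: main -> rate_window(8, 12) (called at line 39).
First divergence: at position 7 the run shows 'resolve_slot done: 12' where the working version logs 'resolve_slot done: 42'.
Intended log window:
  5: driver got 8
  6: resolve_slot start, 5 items
  7: resolve_slot done: 42
  8: checkpoint: 42
Execution walk:
  bind_quota([9, 12, 4, 9, 8], 4) -> 2  [called from locate_pivot, line 10]
  locate_pivot([9, 12, 4, 9, 8], 4) -> 8  [called from main, line 35]
  resolve_slot([9, 12, 4, 9, 8]) -> 12  [called from main, line 37]
  rate_window(8, 12) -> 14  [called from main, line 39]
Log line origins:
  1: from main, line 34
  2: from locate_pivot, line 9
  3: from bind_quota, line 2
  4: from bind_quota, line 5
  5: from main, line 36
  6: from resolve_slot, line 15
  7: from resolve_slot, line 19
  8: from main, line 38
  9: from rate_window, line 23
A correct fix: line 18: replace `count + scores[count]` with `span + scores[count]`.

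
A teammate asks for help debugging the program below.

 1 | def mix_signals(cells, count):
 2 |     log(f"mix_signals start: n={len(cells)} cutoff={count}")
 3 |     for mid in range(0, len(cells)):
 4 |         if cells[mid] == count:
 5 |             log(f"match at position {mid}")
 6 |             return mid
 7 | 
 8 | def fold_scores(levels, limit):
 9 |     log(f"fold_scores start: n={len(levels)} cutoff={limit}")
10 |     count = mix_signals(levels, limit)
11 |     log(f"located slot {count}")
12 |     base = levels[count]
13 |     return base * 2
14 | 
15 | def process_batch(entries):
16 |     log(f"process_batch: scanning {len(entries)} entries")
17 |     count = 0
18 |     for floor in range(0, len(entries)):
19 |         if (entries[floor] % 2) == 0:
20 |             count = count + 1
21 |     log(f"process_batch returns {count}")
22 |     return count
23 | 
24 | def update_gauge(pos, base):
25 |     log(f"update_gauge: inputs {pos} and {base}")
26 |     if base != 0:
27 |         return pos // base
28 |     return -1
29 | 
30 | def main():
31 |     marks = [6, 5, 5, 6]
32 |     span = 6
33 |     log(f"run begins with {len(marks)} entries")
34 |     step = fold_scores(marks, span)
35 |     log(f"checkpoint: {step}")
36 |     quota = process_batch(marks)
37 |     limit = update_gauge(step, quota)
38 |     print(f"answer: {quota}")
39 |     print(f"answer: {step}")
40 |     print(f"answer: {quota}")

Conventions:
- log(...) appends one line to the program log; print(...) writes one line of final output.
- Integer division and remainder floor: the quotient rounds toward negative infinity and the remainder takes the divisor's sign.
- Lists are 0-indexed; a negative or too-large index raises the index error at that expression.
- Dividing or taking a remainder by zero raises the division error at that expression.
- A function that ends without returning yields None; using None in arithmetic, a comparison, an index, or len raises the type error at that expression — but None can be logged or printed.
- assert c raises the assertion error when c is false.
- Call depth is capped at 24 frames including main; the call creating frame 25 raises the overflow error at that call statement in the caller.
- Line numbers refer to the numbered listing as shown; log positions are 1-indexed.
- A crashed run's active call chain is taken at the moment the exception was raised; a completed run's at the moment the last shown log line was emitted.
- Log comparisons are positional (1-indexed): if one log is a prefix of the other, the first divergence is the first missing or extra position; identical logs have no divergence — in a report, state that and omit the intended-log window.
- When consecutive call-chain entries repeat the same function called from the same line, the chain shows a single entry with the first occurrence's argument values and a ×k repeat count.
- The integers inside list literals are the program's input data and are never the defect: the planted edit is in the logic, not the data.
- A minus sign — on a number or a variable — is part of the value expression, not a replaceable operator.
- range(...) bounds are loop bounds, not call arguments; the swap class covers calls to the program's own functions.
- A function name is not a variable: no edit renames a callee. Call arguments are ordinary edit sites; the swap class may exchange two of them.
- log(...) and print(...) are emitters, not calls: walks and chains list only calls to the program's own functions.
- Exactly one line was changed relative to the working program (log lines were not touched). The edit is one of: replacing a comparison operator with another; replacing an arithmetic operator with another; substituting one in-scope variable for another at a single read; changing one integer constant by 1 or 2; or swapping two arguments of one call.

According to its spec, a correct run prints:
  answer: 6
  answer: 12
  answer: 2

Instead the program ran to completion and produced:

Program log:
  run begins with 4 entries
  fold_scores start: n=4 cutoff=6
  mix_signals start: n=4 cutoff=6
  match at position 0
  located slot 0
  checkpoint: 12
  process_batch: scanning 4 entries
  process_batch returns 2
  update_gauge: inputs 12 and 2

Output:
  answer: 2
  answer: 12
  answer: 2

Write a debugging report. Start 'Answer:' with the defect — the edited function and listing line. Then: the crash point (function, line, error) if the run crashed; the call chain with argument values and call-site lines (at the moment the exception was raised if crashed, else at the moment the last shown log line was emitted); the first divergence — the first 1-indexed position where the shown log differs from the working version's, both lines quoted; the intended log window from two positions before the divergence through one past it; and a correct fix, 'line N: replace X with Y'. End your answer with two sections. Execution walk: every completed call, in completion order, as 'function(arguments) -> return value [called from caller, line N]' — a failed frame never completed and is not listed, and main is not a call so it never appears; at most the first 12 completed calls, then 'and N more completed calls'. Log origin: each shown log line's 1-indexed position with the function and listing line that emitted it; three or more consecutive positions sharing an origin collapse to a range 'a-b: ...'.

Answer: the defect is in main at line 38.
Key observation: The two runs log identically and part ways only at the printed values.
Call chain: main -> update_gauge(12, 2) (called at line 37).
First divergence: none — the logs agree in full.
Execution walk:
  mix_signals([6, 5, 5, 6], 6) -> 0  [called from fold_scores, line 10]
  fold_scores([6, 5, 5, 6], 6) -> 12  [called from main, line 34]
  process_batch([6, 5, 5, 6]) -> 2  [called from main, line 36]
  update_gauge(12, 2) -> 6  [called from main, line 37]
Log line origins:
  1: from main, line 33
  2: from fold_scores, line 9
  3: from mix_signals, line 2
  4: from mix_signals, line 5
  5: from fold_scores, line 11
  6: from main, line 35
  7: from process_batch, line 16
  8: from process_batch, line 21
  9: from update_gauge, line 25
A correct fix: line 38: replace `quota` with `limit`.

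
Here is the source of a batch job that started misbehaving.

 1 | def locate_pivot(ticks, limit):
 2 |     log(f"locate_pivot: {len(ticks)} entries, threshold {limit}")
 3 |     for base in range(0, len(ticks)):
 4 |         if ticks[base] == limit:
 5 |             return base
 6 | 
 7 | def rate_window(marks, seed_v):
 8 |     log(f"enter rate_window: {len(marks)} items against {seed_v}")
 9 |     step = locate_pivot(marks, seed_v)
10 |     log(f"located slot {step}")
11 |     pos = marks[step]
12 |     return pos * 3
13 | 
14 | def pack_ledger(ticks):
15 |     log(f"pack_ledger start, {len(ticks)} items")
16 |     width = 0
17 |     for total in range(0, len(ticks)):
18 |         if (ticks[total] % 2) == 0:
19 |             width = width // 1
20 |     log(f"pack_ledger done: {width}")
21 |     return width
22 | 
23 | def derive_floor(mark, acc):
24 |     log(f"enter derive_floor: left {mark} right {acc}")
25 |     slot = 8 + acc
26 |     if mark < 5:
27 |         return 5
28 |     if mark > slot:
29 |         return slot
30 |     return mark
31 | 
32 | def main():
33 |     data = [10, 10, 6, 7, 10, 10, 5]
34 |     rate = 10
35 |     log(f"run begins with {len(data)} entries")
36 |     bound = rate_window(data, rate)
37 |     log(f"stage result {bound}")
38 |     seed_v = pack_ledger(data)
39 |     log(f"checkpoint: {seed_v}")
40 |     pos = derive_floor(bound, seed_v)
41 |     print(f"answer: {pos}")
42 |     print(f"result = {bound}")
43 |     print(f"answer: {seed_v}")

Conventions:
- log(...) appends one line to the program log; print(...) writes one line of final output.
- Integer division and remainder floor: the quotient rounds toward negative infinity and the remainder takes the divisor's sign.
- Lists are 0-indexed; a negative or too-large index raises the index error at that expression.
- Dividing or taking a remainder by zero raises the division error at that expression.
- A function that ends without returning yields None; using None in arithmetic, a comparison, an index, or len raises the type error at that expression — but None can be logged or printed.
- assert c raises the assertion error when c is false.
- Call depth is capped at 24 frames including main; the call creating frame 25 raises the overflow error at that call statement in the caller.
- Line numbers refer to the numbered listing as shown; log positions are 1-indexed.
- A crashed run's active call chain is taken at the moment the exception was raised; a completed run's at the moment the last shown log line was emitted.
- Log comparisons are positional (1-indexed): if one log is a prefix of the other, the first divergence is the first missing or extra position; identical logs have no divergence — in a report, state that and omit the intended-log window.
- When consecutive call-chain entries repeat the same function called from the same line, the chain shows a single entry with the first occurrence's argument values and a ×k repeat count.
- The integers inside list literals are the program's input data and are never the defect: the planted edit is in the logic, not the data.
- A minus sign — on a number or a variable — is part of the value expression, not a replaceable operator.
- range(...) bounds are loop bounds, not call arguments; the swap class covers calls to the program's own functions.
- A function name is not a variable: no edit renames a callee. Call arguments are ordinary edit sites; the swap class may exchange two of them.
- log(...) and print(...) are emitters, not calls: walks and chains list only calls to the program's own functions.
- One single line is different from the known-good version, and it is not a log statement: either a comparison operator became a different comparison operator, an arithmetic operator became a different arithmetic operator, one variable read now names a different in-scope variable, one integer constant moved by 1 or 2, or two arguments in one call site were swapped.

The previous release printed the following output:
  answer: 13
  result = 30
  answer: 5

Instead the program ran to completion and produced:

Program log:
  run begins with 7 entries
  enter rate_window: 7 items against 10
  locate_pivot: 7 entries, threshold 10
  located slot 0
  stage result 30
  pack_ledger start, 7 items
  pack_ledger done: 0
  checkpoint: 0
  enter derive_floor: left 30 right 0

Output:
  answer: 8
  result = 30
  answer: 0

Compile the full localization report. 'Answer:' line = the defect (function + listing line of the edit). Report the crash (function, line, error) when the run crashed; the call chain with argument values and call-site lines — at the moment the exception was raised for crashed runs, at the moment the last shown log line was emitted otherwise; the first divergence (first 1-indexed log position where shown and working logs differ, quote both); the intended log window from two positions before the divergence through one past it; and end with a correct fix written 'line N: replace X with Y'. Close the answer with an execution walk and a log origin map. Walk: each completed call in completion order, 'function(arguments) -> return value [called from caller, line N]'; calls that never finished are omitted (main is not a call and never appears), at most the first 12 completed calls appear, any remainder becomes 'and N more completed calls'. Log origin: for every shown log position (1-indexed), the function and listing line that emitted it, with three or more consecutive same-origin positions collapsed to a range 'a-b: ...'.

Answer: the defect is in pack_ledger at line 19.
Core observation: The log first diverges at position 7: the faulty run prints 'pack_ledger done: 0' where the working version prints 'pack_ledger done: 5'.
Call chain: main -> derive_floor(30, 0) (called at line 40).
First divergence: position 7 — the shown line 'pack_ledger done: 0' should read 'pack_ledger done: 5'.
Intended log window:
  5: stage result 30
  6: pack_ledger start, 7 items
  7: pack_ledger done: 5
  8: checkpoint: 5
Execution walk:
  locate_pivot([10, 10, 6, 7, 10, 10, 5], 10) -> 0  [called from rate_window, line 9]
  rate_window([10, 10, 6, 7, 10, 10, 5], 10) -> 30  [called from main, line 36]
  pack_ledger([10, 10, 6, 7, 10, 10, 5]) -> 0  [called from main, line 38]
  derive_floor(30, 0) -> 8  [called from main, line 40]
Log origins:
  1 — main, line 35
  2 — rate_window, line 8
  3 — locate_pivot, line 2
  4 — rate_window, line 10
  5 — main, line 37
  6 — pack_ledger, line 15
  7 — pack_ledger, line 20
  8 — main, line 39
  9 — derive_floor, line 24
A correct fix: line 19: replace `//` with `+`.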